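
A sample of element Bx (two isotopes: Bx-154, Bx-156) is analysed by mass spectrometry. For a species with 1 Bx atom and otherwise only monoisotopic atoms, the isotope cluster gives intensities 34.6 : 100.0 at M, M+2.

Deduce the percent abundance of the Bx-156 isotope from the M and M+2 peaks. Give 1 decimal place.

74.3%

Write p for the Bx-154 fraction. I(M+2)/I(M) = [C(1,1)·p^0·(1−p)] / p^1 = 1·(1−p)/p = 100.0/34.6 = 2.8902
(1−p)/p = 2.8902/1 = 2.8902  ⇒  p = 1/(1 + 2.8902) = 0.2571
Bx-154: 25.7%, Bx-156: 74.3%.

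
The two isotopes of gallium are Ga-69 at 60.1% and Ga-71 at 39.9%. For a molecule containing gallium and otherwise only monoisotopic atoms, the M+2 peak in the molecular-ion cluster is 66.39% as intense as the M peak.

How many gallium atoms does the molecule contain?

1

The M+2/M ratio from n Ga atoms is n · q/p = n · 0.399/0.601.
n = 0.6639 × 0.601/0.399 = 1.00 ≈ 1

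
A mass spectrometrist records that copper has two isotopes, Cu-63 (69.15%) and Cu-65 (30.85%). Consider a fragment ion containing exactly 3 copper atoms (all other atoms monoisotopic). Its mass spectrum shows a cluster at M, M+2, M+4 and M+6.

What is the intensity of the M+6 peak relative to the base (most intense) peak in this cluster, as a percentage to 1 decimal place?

6.6%

Term probabilities: M 0.3307, M+2 0.4425, M+4 0.1974, M+6 0.0294. Base peak = M+2.
P(M+2) = C(3,1) × 0.6915^2 × 0.3085^1 = 3 × 0.47817225 × 0.3085 = 0.442548 (base)
P(M+6) = C(3,3) × 0.6915^0 × 0.3085^3 = 1 × 1.0000 × 0.02936064 = 0.029361
Relative intensity = 0.029361 / 0.442548 × 100 = 6.6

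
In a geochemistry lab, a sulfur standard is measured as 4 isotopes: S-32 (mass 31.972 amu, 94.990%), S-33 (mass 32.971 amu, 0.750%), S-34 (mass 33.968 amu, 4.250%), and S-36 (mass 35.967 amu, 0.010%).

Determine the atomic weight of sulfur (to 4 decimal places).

Average mass = Σ (abundance × isotope mass) = 0.94990 × 31.972 + 0.00750 × 32.971 + 0.04250 × 33.968 + 0.00010 × 35.967
= 30.37020 + 0.24728 + 1.44364 + 0.00360 = 32.06472 amu

32.0647 amu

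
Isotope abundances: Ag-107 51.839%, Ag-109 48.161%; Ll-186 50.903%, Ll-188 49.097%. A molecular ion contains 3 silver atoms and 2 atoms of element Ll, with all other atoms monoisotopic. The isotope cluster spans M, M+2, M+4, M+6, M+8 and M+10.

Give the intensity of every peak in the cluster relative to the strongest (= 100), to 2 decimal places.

11.24 : 53.01 : 100.00 : 94.31 : 44.47 : 8.39

Silver pattern (n=3): 0.13930601 : 0.38826655 : 0.36071887 : 0.11170857
Element Ll pattern (n=2): 0.25911154 : 0.49983692 : 0.24105154
Convolve the two distributions (both contribute in 2-u steps):
  M: 0.13930601×0.25911154 = 0.036096
  M+2: 0.13930601×0.49983692 + 0.38826655×0.25911154 = 0.170235
  M+4: 0.13930601×0.24105154 + 0.38826655×0.49983692 + 0.36071887×0.25911154 = 0.321116
  M+6: 0.38826655×0.24105154 + 0.36071887×0.49983692 + 0.11170857×0.25911154 = 0.302838
  M+8: 0.36071887×0.24105154 + 0.11170857×0.49983692 = 0.142788
  M+10: 0.11170857×0.24105154 = 0.026928
Scale to base peak (0.321116) = 100: 11.24 : 53.01 : 100.00 : 94.31 : 44.47 : 8.39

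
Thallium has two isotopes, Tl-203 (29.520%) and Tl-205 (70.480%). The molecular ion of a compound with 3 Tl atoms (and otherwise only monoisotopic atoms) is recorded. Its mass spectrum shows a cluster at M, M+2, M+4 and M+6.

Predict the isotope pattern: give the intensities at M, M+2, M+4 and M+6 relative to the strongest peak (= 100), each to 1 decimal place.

5.8 : 41.9 : 100.0 : 79.6

Expanding (0.29520 + 0.70480)^3:
P(M) = 0.29520^3 = 0.025725
P(M+2) = 3 × 0.29520^2 × 0.70480^1 = 0.184255
P(M+4) = 3 × 0.29520^1 × 0.70480^2 = 0.439916
P(M+6) = 0.70480^3 = 0.350104
The M+4 peak is largest (0.439916); scaling to 100 gives 5.8 : 41.9 : 100.0 : 79.6.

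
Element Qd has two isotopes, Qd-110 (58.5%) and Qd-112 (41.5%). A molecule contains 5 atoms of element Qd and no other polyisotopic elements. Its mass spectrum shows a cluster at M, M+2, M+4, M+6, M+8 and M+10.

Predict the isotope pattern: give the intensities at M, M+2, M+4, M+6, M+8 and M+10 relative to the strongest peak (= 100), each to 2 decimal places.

Each Qd atom is independently Qd-110 (p = 0.585) or Qd-112 (q = 0.415); the cluster is the binomial expansion (p + q)^5.
P(M) = 0.585^5 = 0.068514
P(M+2) = 5 × 0.585^4 × 0.415^1 = 0.243020
P(M+4) = 10 × 0.585^3 × 0.415^2 = 0.344797
P(M+6) = 10 × 0.585^2 × 0.415^3 = 0.244600
P(M+8) = 5 × 0.585^1 × 0.415^4 = 0.086760
P(M+10) = 0.415^5 = 0.012310
The M+4 peak is largest (0.344797); scaling to 100 gives 19.87 : 70.48 : 100.00 : 70.94 : 25.16 : 3.57.

19.87 : 70.48 : 100.00 : 70.94 : 25.16 : 3.57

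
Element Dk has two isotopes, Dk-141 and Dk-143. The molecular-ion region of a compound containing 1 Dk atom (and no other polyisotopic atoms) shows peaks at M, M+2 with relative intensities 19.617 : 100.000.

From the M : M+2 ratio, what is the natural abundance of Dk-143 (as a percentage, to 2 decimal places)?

Write p for the Dk-141 fraction. I(M+2)/I(M) = [C(1,1)·p^0·(1−p)] / p^1 = 1·(1−p)/p = 100.000/19.617 = 5.0976
(1−p)/p = 5.0976/1 = 5.0976  ⇒  p = 1/(1 + 5.0976) = 0.1640
Dk-141: 16.40%, Dk-143: 83.60%.

83.60%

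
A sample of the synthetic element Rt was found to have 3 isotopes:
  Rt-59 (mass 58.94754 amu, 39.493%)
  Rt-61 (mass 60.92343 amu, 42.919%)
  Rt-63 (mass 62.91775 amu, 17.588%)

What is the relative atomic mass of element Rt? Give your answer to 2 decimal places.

60.49 amu

The abundance-weighted mean is 0.39493 × 58.94754 + 0.42919 × 60.92343 + 0.17588 × 62.91775
= 23.280152 + 26.147727 + 11.065974 = 60.493853 amu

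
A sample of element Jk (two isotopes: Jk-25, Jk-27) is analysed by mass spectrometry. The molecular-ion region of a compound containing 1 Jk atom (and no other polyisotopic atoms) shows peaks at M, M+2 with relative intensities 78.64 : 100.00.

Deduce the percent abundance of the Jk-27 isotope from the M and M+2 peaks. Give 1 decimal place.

Write p for the Jk-25 fraction. I(M+2)/I(M) = [C(1,1)·p^0·(1−p)] / p^1 = 1·(1−p)/p = 100.00/78.64 = 1.2716
(1−p)/p = 1.2716/1 = 1.2716  ⇒  p = 1/(1 + 1.2716) = 0.4402
Jk-25: 44.0%, Jk-27: 56.0%.

56.0%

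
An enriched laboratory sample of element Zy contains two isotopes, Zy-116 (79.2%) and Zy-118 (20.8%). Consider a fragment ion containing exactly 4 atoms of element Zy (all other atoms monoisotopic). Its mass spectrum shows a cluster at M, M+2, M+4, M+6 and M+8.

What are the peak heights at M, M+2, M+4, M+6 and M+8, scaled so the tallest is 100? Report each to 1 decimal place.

Expanding (0.792 + 0.208)^4:
P(M) = 0.792^4 = 0.393460
P(M+2) = 4 × 0.792^3 × 0.208^1 = 0.413332
P(M+4) = 6 × 0.792^2 × 0.208^2 = 0.162828
P(M+6) = 4 × 0.792^1 × 0.208^3 = 0.028509
P(M+8) = 0.208^4 = 0.001872
The M+2 peak is largest (0.413332); scaling to 100 gives 95.2 : 100.0 : 39.4 : 6.9 : 0.5.

95.2 : 100.0 : 39.4 : 6.9 : 0.5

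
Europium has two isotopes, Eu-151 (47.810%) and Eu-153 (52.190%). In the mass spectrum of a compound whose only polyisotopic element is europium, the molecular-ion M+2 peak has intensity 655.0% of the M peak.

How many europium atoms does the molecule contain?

With n Eu atoms, P(M+2)/P(M) = C(n,1)·p^(n−1)q / p^n = n·q/p = n · 0.52190/0.47810.
n = 6.550 × 0.47810/0.52190 = 6.00 ≈ 6

6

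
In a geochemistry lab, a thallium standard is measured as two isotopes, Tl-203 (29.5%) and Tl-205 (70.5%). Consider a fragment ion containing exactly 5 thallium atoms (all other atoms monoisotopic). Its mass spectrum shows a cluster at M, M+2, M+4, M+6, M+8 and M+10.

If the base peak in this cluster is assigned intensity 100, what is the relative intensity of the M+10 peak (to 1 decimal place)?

Binomial terms of (0.295 + 0.705)^5: M 0.0022, M+2 0.0267, M+4 0.1276, M+6 0.3049, M+8 0.3644, M+10 0.1742 → M+8 is the base peak.
P(M+8) = C(5,4) × 0.295^1 × 0.705^4 = 5 × 0.2950 × 0.24703385 = 0.364375 (base)
P(M+10) = C(5,5) × 0.295^0 × 0.705^5 = 1 × 1.0000 × 0.17415886 = 0.174159
Relative intensity = 0.174159 / 0.364375 × 100 = 47.8

47.8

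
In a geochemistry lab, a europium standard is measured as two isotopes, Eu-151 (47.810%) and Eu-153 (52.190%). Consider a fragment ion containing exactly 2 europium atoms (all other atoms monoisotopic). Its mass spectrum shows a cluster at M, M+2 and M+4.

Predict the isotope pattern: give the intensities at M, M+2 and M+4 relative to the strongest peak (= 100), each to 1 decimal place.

Expanding (0.47810 + 0.52190)^2:
P(M) = 0.47810^2 = 0.228580
P(M+2) = 2 × 0.47810^1 × 0.52190^1 = 0.499041
P(M+4) = 0.52190^2 = 0.272380
The M+2 peak is largest (0.499041); scaling to 100 gives 45.8 : 100.0 : 54.6.

45.8 : 100.0 : 54.6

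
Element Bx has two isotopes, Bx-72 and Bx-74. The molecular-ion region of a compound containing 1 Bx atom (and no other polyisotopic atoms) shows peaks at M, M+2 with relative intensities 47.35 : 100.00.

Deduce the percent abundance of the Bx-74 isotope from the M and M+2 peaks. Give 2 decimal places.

If p is the fraction of Bx that is Bx-72, then I(M+2)/I(M) = [C(1,1)·p^0·(1−p)] / p^1 = 1·(1−p)/p = 100.00/47.35 = 2.1119
(1−p)/p = 2.1119/1 = 2.1119  ⇒  p = 1/(1 + 2.1119) = 0.3213
Bx-72: 32.13%, Bx-74: 67.87%.

67.87%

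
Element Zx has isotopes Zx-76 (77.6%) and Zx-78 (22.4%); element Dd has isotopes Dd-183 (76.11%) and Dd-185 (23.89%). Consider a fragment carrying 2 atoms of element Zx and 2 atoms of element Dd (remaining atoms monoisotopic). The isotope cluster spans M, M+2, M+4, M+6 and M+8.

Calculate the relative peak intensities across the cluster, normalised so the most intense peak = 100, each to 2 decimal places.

Element Zx pattern (n=2): 0.602176 : 0.347648 : 0.050176
Element Dd pattern (n=2): 0.57927321 : 0.36365358 : 0.05707321
Convolve the two distributions (both contribute in 2-u steps):
  M: 0.602176×0.57927321 = 0.348824
  M+2: 0.602176×0.36365358 + 0.347648×0.57927321 = 0.420367
  M+4: 0.602176×0.05707321 + 0.347648×0.36365358 + 0.050176×0.57927321 = 0.189857
  M+6: 0.347648×0.05707321 + 0.050176×0.36365358 = 0.038088
  M+8: 0.050176×0.05707321 = 0.002864
Scale to base peak (0.420367) = 100: 82.98 : 100.00 : 45.16 : 9.06 : 0.68

82.98 : 100.00 : 45.16 : 9.06 : 0.68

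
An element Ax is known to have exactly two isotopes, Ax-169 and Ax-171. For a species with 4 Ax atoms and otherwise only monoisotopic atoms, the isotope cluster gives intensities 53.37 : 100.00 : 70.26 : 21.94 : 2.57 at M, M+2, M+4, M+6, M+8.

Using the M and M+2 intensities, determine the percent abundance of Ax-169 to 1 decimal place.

Let p = fractional abundance of Ax-169. I(M+2)/I(M) = [C(4,1)·p^3·(1−p)] / p^4 = 4·(1−p)/p = 100.00/53.37 = 1.8737
(1−p)/p = 1.8737/4 = 0.4684  ⇒  p = 1/(1 + 0.4684) = 0.6810
Ax-169: 68.1%, Ax-171: 31.9%.

68.1%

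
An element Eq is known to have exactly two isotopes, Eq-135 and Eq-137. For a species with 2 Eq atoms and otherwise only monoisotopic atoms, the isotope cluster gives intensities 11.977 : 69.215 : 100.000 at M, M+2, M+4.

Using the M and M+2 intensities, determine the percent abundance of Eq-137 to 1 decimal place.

Let p = fractional abundance of Eq-135. I(M+2)/I(M) = [C(2,1)·p^1·(1−p)] / p^2 = 2·(1−p)/p = 69.215/11.977 = 5.7790
(1−p)/p = 5.7790/2 = 2.8895  ⇒  p = 1/(1 + 2.8895) = 0.2571
Eq-135: 25.7%, Eq-137: 74.3%.

74.3%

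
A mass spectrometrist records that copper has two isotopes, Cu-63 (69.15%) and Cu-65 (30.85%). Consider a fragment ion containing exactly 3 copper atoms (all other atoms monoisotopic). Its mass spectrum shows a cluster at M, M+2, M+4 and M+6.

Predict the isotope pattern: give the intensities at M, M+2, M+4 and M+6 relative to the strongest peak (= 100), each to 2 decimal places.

The 3 Cu atoms are independent, so intensities follow the terms of (0.6915 + 0.3085)^3.
P(M) = 0.6915^3 = 0.330656
P(M+2) = 3 × 0.6915^2 × 0.3085^1 = 0.442548
P(M+4) = 3 × 0.6915^1 × 0.3085^2 = 0.197435
P(M+6) = 0.3085^3 = 0.029361
The M+2 peak is largest (0.442548); scaling to 100 gives 74.72 : 100.00 : 44.61 : 6.63.

74.72 : 100.00 : 44.61 : 6.63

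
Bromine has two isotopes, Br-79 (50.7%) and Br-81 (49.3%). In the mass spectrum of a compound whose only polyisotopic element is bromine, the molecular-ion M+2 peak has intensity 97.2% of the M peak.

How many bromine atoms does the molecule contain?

For n independent Br atoms, I(M+2)/I(M) = n · (abundance Br-81) / (abundance Br-79) = n · 0.493/0.507.
n = 0.972 × 0.507/0.493 = 1.00 ≈ 1

1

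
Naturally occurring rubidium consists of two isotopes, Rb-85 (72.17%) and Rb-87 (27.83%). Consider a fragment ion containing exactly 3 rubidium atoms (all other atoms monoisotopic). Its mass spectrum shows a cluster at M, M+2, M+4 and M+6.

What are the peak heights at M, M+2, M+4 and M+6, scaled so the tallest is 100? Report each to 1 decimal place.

The 3 Rb atoms are independent, so intensities follow the terms of (0.7217 + 0.2783)^3.
P(M) = 0.7217^3 = 0.375898
P(M+2) = 3 × 0.7217^2 × 0.2783^1 = 0.434858
P(M+4) = 3 × 0.7217^1 × 0.2783^2 = 0.167689
P(M+6) = 0.2783^3 = 0.021555
The M+2 peak is largest (0.434858); scaling to 100 gives 86.4 : 100.0 : 38.6 : 5.0.

86.4 : 100.0 : 38.6 : 5.0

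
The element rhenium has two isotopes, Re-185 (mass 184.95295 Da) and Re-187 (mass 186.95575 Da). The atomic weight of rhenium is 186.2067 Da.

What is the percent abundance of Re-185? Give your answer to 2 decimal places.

With x = fraction of Re-185 (so Re-187 is 1 − x):
184.95295·x + 186.95575·(1 − x) = 186.2067
(184.95295 − 186.95575)·x = 186.2067 − 186.95575
x = -0.74905 / -2.00280 = 0.37400 → 37.40% Re-185, 62.60% Re-187.

37.40%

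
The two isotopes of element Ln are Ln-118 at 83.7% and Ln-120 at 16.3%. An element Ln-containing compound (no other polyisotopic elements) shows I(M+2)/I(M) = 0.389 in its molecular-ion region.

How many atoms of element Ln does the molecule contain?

2

With n Ln atoms, P(M+2)/P(M) = C(n,1)·p^(n−1)q / p^n = n·q/p = n · 0.163/0.837.
n = 0.389 × 0.837/0.163 = 2.00 ≈ 2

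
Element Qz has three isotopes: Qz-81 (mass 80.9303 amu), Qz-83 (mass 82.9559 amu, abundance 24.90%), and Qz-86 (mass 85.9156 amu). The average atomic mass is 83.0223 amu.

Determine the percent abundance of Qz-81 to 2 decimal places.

Let x and y be the fractions of Qz-81 and Qz-86. Then x + y = 1 − 0.2490 = 0.7510 and 80.9303x + 85.9156y = 83.0223 − 0.2490×82.9559 = 62.3662809.
Substituting: 80.9303x + 85.9156(0.7510 − x) = 62.3662809
(80.9303 − 85.9156)x = -2.1563347  ⇒  x = 0.43254, y = 0.31846
Qz-81: 43.25%, Qz-86: 31.85%.

43.25%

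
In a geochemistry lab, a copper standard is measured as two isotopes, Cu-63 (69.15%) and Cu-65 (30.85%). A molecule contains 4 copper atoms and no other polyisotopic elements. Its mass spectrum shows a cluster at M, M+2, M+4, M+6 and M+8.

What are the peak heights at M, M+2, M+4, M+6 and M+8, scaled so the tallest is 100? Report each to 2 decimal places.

56.04 : 100.00 : 66.92 : 19.90 : 2.22

The 4 Cu atoms are independent, so intensities follow the terms of (0.6915 + 0.3085)^4.
P(M) = 0.6915^4 = 0.228649
P(M+2) = 4 × 0.6915^3 × 0.3085^1 = 0.408030
P(M+4) = 6 × 0.6915^2 × 0.3085^2 = 0.273052
P(M+6) = 4 × 0.6915^1 × 0.3085^3 = 0.081212
P(M+8) = 0.3085^4 = 0.009058
The M+2 peak is largest (0.408030); scaling to 100 gives 56.04 : 100.00 : 66.92 : 19.90 : 2.22.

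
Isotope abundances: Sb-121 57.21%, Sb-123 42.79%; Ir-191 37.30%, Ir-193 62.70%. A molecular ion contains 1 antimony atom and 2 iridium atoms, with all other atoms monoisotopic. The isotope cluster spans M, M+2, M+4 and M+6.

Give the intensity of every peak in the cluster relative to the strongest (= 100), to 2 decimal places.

Antimony pattern (n=1): 0.5721 : 0.4279
Iridium pattern (n=2): 0.139129 : 0.467742 : 0.393129
Convolve the two distributions (both contribute in 2-u steps):
  M: 0.5721×0.139129 = 0.079596
  M+2: 0.5721×0.467742 + 0.4279×0.139129 = 0.327128
  M+4: 0.5721×0.393129 + 0.4279×0.467742 = 0.425056
  M+6: 0.4279×0.393129 = 0.168220
Scale to base peak (0.425056) = 100: 18.73 : 76.96 : 100.00 : 39.58

18.73 : 76.96 : 100.00 : 39.58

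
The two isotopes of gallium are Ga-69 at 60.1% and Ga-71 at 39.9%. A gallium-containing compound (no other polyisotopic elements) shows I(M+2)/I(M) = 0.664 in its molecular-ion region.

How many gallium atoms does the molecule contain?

The M+2/M ratio from n Ga atoms is n · q/p = n · 0.399/0.601.
n = 0.664 × 0.601/0.399 = 1.00 ≈ 1

1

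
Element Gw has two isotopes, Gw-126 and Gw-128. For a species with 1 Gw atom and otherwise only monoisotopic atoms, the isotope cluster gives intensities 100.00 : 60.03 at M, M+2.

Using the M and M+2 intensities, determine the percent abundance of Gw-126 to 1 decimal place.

Write p for the Gw-126 fraction. I(M+2)/I(M) = [C(1,1)·p^0·(1−p)] / p^1 = 1·(1−p)/p = 60.03/100.00 = 0.6003
(1−p)/p = 0.6003/1 = 0.6003  ⇒  p = 1/(1 + 0.6003) = 0.6249
Gw-126: 62.5%, Gw-128: 37.5%.

62.5%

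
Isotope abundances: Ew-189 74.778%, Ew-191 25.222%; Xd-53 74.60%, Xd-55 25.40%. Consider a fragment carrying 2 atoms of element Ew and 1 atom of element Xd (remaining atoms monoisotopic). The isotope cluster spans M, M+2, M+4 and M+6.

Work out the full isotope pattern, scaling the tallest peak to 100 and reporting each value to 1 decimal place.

98.5 : 100.0 : 33.8 : 3.8

Element Ew pattern (n=2): 0.55917493 : 0.37721014 : 0.06361493
Element Xd pattern (n=1): 0.7460 : 0.2540
Convolve the two distributions (both contribute in 2-u steps):
  M: 0.55917493×0.7460 = 0.417144
  M+2: 0.55917493×0.2540 + 0.37721014×0.7460 = 0.423429
  M+4: 0.37721014×0.2540 + 0.06361493×0.7460 = 0.143268
  M+6: 0.06361493×0.2540 = 0.016158
Scale to base peak (0.423429) = 100: 98.5 : 100.0 : 33.8 : 3.8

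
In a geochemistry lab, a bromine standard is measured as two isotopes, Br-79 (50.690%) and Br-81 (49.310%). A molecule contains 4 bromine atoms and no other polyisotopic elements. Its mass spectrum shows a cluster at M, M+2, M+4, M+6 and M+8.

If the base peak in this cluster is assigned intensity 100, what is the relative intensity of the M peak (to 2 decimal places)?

17.61

(0.50690 + 0.49310)^4 gives M 0.0660, M+2 0.2569, M+4 0.3749, M+6 0.2431, M+8 0.0591; the largest is M+4.
P(M+4) = C(4,2) × 0.50690^2 × 0.49310^2 = 6 × 0.25694761 × 0.24314761 = 0.374857 (base)
P(M) = C(4,0) × 0.50690^4 × 0.49310^0 = 1 × 0.06602207 × 1.0000 = 0.066022
Relative intensity = 0.066022 / 0.374857 × 100 = 17.61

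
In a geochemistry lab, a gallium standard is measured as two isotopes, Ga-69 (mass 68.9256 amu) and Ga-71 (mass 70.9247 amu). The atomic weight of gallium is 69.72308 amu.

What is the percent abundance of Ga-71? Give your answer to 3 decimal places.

Writing the weighted mean with unknown fraction x of Ga-69:
68.9256·x + 70.9247·(1 − x) = 69.72308
(68.9256 − 70.9247)·x = 69.72308 − 70.9247
x = -1.20162 / -1.9991 = 0.60108 → 60.108% Ga-69, 39.892% Ga-71.

39.892%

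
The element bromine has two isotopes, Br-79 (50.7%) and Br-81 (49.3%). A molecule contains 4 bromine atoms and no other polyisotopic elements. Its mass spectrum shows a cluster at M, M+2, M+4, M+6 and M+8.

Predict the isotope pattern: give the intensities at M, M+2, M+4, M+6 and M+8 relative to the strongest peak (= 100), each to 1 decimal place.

17.6 : 68.6 : 100.0 : 64.8 : 15.8

The 4 Br atoms are independent, so intensities follow the terms of (0.507 + 0.493)^4.
P(M) = 0.507^4 = 0.066074
P(M+2) = 4 × 0.507^3 × 0.493^1 = 0.256999
P(M+4) = 6 × 0.507^2 × 0.493^2 = 0.374853
P(M+6) = 4 × 0.507^1 × 0.493^3 = 0.243001
P(M+8) = 0.493^4 = 0.059073
The M+4 peak is largest (0.374853); scaling to 100 gives 17.6 : 68.6 : 100.0 : 64.8 : 15.8.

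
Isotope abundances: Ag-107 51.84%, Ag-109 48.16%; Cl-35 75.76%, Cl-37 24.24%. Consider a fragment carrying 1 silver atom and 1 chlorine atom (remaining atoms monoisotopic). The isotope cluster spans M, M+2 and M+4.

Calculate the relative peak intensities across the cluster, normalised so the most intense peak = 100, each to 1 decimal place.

80.1 : 100.0 : 23.8

Silver pattern (n=1): 0.5184 : 0.4816
Chlorine pattern (n=1): 0.7576 : 0.2424
Convolve the two distributions (both contribute in 2-u steps):
  M: 0.5184×0.7576 = 0.392740
  M+2: 0.5184×0.2424 + 0.4816×0.7576 = 0.490520
  M+4: 0.4816×0.2424 = 0.116740
Scale to base peak (0.490520) = 100: 80.1 : 100.0 : 23.8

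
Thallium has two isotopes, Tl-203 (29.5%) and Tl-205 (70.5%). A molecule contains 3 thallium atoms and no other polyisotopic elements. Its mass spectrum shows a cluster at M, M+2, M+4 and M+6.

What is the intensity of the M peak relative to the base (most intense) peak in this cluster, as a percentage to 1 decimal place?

5.8%

(0.295 + 0.705)^3 gives M 0.0257, M+2 0.1841, M+4 0.4399, M+6 0.3504; the largest is M+4.
P(M+4) = C(3,2) × 0.295^1 × 0.705^2 = 3 × 0.2950 × 0.497025 = 0.439867 (base)
P(M) = C(3,0) × 0.295^3 × 0.705^0 = 1 × 0.02567237 × 1.0000 = 0.025672
Relative intensity = 0.025672 / 0.439867 × 100 = 5.8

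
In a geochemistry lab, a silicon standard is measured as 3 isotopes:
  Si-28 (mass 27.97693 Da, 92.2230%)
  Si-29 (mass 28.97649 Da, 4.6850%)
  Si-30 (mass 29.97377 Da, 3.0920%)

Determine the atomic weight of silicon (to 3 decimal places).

28.086 Da

Average mass = Σ (abundance × isotope mass) = 0.922230 × 27.97693 + 0.046850 × 28.97649 + 0.030920 × 29.97377
= 25.801164 + 1.357549 + 0.926789 = 28.085502 Da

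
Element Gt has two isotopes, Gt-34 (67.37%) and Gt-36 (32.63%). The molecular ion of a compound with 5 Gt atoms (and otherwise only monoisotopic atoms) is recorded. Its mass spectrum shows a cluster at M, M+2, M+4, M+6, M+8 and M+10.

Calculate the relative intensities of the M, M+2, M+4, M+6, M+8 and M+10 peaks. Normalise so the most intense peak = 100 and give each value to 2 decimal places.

41.29 : 100.00 : 96.87 : 46.92 : 11.36 : 1.10

Expanding (0.6737 + 0.3263)^5:
P(M) = 0.6737^5 = 0.138782
P(M+2) = 5 × 0.6737^4 × 0.3263^1 = 0.336088
P(M+4) = 10 × 0.6737^3 × 0.3263^2 = 0.325562
P(M+6) = 10 × 0.6737^2 × 0.3263^3 = 0.157683
P(M+8) = 5 × 0.6737^1 × 0.3263^4 = 0.038186
P(M+10) = 0.3263^5 = 0.003699
The M+2 peak is largest (0.336088); scaling to 100 gives 41.29 : 100.00 : 96.87 : 46.92 : 11.36 : 1.10.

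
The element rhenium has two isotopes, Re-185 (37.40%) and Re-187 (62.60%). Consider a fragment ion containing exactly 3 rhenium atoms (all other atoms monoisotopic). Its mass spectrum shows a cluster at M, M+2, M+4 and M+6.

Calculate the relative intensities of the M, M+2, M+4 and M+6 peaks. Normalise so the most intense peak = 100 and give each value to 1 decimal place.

11.9 : 59.7 : 100.0 : 55.8

The 3 Re atoms are independent, so intensities follow the terms of (0.3740 + 0.6260)^3.
P(M) = 0.3740^3 = 0.052314
P(M+2) = 3 × 0.3740^2 × 0.6260^1 = 0.262687
P(M+4) = 3 × 0.3740^1 × 0.6260^2 = 0.439685
P(M+6) = 0.6260^3 = 0.245314
The M+4 peak is largest (0.439685); scaling to 100 gives 11.9 : 59.7 : 100.0 : 55.8.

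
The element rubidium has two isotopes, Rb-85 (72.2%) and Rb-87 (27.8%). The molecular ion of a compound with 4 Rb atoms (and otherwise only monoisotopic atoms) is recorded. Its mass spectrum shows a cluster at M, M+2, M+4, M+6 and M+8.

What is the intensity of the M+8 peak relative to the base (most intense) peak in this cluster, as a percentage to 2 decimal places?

Binomial terms of (0.722 + 0.278)^4: M 0.2717, M+2 0.4185, M+4 0.2417, M+6 0.0620, M+8 0.0060 → M+2 is the base peak.
P(M+2) = C(4,1) × 0.722^3 × 0.278^1 = 4 × 0.37636705 × 0.2780 = 0.418520 (base)
P(M+8) = C(4,4) × 0.722^0 × 0.278^4 = 1 × 1.0000 × 0.00597282 = 0.005973
Relative intensity = 0.005973 / 0.418520 × 100 = 1.43

1.43%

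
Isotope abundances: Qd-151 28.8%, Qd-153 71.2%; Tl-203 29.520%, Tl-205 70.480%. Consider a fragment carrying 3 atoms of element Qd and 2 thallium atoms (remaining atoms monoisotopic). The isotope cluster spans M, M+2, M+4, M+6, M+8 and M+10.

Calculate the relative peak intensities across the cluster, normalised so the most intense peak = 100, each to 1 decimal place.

0.6 : 6.9 : 33.7 : 82.0 : 100.0 : 48.8

Element Qd pattern (n=3): 0.02388787 : 0.17716838 : 0.43799962 : 0.36094413
Thallium pattern (n=2): 0.08714304 : 0.41611392 : 0.49674304
Convolve the two distributions (both contribute in 2-u steps):
  M: 0.02388787×0.08714304 = 0.002082
  M+2: 0.02388787×0.41611392 + 0.17716838×0.08714304 = 0.025379
  M+4: 0.02388787×0.49674304 + 0.17716838×0.41611392 + 0.43799962×0.08714304 = 0.123757
  M+6: 0.17716838×0.49674304 + 0.43799962×0.41611392 + 0.36094413×0.08714304 = 0.301719
  M+8: 0.43799962×0.49674304 + 0.36094413×0.41611392 = 0.367767
  M+10: 0.36094413×0.49674304 = 0.179296
Scale to base peak (0.367767) = 100: 0.6 : 6.9 : 33.7 : 82.0 : 100.0 : 48.8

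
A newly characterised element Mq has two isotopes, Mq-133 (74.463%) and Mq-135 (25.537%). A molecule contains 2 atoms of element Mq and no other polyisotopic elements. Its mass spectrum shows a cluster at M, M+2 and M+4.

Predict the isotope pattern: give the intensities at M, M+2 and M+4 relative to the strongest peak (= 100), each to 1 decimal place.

100.0 : 68.6 : 11.8

The 2 Mq atoms are independent, so intensities follow the terms of (0.74463 + 0.25537)^2.
P(M) = 0.74463^2 = 0.554474
P(M+2) = 2 × 0.74463^1 × 0.25537^1 = 0.380312
P(M+4) = 0.25537^2 = 0.065214
The M peak is largest (0.554474); scaling to 100 gives 100.0 : 68.6 : 11.8.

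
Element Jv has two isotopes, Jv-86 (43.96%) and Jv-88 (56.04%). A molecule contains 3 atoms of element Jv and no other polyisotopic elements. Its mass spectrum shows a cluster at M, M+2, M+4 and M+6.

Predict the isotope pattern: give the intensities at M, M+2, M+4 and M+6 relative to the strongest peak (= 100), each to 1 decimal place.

Each Jv atom is independently Jv-86 (p = 0.4396) or Jv-88 (q = 0.5604); the cluster is the binomial expansion (p + q)^3.
P(M) = 0.4396^3 = 0.084952
P(M+2) = 3 × 0.4396^2 × 0.5604^1 = 0.324889
P(M+4) = 3 × 0.4396^1 × 0.5604^2 = 0.414167
P(M+6) = 0.5604^3 = 0.175993
The M+4 peak is largest (0.414167); scaling to 100 gives 20.5 : 78.4 : 100.0 : 42.5.

20.5 : 78.4 : 100.0 : 42.5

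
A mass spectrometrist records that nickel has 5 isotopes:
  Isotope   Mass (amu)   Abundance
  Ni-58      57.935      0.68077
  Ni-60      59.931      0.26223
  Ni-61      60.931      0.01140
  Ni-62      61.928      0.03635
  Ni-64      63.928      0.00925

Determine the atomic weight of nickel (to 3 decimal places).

The abundance-weighted mean is 0.68077 × 57.935 + 0.26223 × 59.931 + 0.01140 × 60.931 + 0.03635 × 61.928 + 0.00925 × 63.928
= 39.4404 + 15.7157 + 0.6946 + 2.2511 + 0.5913 = 58.6931 amu

58.693 amu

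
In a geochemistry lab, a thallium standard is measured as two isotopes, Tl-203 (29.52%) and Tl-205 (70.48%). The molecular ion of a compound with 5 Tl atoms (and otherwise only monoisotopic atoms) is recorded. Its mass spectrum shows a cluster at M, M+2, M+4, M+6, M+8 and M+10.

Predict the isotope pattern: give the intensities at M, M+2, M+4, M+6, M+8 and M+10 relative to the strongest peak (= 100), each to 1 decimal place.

0.6 : 7.3 : 35.1 : 83.8 : 100.0 : 47.8

The 5 Tl atoms are independent, so intensities follow the terms of (0.2952 + 0.7048)^5.
P(M) = 0.2952^5 = 0.002242
P(M+2) = 5 × 0.2952^4 × 0.7048^1 = 0.026761
P(M+4) = 10 × 0.2952^3 × 0.7048^2 = 0.127785
P(M+6) = 10 × 0.2952^2 × 0.7048^3 = 0.305092
P(M+8) = 5 × 0.2952^1 × 0.7048^4 = 0.364208
P(M+10) = 0.7048^5 = 0.173912
The M+8 peak is largest (0.364208); scaling to 100 gives 0.6 : 7.3 : 35.1 : 83.8 : 100.0 : 47.8.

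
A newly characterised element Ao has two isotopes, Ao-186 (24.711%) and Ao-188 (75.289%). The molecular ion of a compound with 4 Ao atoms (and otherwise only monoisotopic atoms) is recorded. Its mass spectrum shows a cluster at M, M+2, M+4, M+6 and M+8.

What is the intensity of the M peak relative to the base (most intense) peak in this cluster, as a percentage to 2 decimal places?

0.88%

Binomial terms of (0.24711 + 0.75289)^4: M 0.0037, M+2 0.0454, M+4 0.2077, M+6 0.4218, M+8 0.3213 → M+6 is the base peak.
P(M+6) = C(4,3) × 0.24711^1 × 0.75289^3 = 4 × 0.24711 × 0.42677069 = 0.421837 (base)
P(M) = C(4,0) × 0.24711^4 × 0.75289^0 = 1 × 0.00372873 × 1.0000 = 0.003729
Relative intensity = 0.003729 / 0.421837 × 100 = 0.88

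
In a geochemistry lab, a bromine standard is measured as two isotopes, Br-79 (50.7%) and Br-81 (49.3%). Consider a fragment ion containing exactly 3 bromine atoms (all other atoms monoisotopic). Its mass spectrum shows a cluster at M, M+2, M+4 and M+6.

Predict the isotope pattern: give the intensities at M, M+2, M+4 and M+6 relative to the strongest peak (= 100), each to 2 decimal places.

The 3 Br atoms are independent, so intensities follow the terms of (0.507 + 0.493)^3.
P(M) = 0.507^3 = 0.130324
P(M+2) = 3 × 0.507^2 × 0.493^1 = 0.380175
P(M+4) = 3 × 0.507^1 × 0.493^2 = 0.369678
P(M+6) = 0.493^3 = 0.119823
The M+2 peak is largest (0.380175); scaling to 100 gives 34.28 : 100.00 : 97.24 : 31.52.

34.28 : 100.00 : 97.24 : 31.52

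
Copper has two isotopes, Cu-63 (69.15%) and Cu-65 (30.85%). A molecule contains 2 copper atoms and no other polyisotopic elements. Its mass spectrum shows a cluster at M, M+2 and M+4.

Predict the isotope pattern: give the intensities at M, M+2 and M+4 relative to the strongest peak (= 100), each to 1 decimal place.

100.0 : 89.2 : 19.9

Each Cu atom is independently Cu-63 (p = 0.6915) or Cu-65 (q = 0.3085); the cluster is the binomial expansion (p + q)^2.
P(M) = 0.6915^2 = 0.478172
P(M+2) = 2 × 0.6915^1 × 0.3085^1 = 0.426656
P(M+4) = 0.3085^2 = 0.095172
The M peak is largest (0.478172); scaling to 100 gives 100.0 : 89.2 : 19.9.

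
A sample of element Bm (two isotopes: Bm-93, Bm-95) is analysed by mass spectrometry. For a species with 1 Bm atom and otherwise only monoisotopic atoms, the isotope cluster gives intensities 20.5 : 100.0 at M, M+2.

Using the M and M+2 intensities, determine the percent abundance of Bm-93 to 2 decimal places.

Let p = fractional abundance of Bm-93. I(M+2)/I(M) = [C(1,1)·p^0·(1−p)] / p^1 = 1·(1−p)/p = 100.0/20.5 = 4.8780
(1−p)/p = 4.8780/1 = 4.8780  ⇒  p = 1/(1 + 4.8780) = 0.1701
Bm-93: 17.01%, Bm-95: 82.99%.

17.01%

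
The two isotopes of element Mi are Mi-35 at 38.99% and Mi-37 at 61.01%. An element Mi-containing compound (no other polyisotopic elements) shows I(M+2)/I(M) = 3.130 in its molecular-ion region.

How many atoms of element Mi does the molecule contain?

For n independent Mi atoms, I(M+2)/I(M) = n · (abundance Mi-37) / (abundance Mi-35) = n · 0.6101/0.3899.
n = 3.130 × 0.3899/0.6101 = 2.00 ≈ 2

2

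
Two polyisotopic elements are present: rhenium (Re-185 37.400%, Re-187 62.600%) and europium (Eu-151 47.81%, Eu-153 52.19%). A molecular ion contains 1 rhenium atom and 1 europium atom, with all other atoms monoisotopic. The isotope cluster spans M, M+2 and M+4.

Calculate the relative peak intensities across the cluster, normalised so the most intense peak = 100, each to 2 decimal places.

36.16 : 100.00 : 66.07

Rhenium pattern (n=1): 0.3740 : 0.6260
Europium pattern (n=1): 0.4781 : 0.5219
Convolve the two distributions (both contribute in 2-u steps):
  M: 0.3740×0.4781 = 0.178809
  M+2: 0.3740×0.5219 + 0.6260×0.4781 = 0.494481
  M+4: 0.6260×0.5219 = 0.326709
Scale to base peak (0.494481) = 100: 36.16 : 100.00 : 66.07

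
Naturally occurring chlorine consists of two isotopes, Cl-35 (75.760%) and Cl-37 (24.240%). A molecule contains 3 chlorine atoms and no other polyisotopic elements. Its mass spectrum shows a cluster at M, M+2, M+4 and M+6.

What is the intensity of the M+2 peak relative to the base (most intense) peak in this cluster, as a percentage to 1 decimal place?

96.0%

Term probabilities: M 0.4348, M+2 0.4174, M+4 0.1335, M+6 0.0142. Base peak = M.
P(M) = C(3,0) × 0.75760^3 × 0.24240^0 = 1 × 0.4348304 × 1.0000 = 0.434830 (base)
P(M+2) = C(3,1) × 0.75760^2 × 0.24240^1 = 3 × 0.57395776 × 0.2424 = 0.417382
Relative intensity = 0.417382 / 0.434830 × 100 = 96.0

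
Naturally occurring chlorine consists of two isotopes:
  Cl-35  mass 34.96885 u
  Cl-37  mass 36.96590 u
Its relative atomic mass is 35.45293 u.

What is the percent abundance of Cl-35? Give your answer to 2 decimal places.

With x = fraction of Cl-35 (so Cl-37 is 1 − x):
34.96885·x + 36.96590·(1 − x) = 35.45293
(34.96885 − 36.96590)·x = 35.45293 − 36.96590
x = -1.51297 / -1.99705 = 0.75760 → 75.76% Cl-35, 24.24% Cl-37.

75.76%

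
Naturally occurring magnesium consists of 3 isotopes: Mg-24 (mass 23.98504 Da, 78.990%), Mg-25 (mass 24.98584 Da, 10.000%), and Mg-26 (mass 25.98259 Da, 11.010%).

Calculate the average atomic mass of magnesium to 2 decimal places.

Ar = Σ fᵢ·mᵢ = 0.78990 × 23.98504 + 0.10000 × 24.98584 + 0.11010 × 25.98259
= 18.945783 + 2.498584 + 2.860683 = 24.305050 Da

24.31 Da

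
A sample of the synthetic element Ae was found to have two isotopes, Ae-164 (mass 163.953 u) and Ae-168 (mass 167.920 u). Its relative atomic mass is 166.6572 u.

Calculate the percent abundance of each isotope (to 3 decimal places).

Writing the weighted mean with unknown fraction x of Ae-164:
163.953·x + 167.920·(1 − x) = 166.6572
(163.953 − 167.920)·x = 166.6572 − 167.920
x = -1.2628 / -3.967 = 0.31833 → 31.833% Ae-164, 68.167% Ae-168.

Ae-164: 31.833%, Ae-168: 68.167%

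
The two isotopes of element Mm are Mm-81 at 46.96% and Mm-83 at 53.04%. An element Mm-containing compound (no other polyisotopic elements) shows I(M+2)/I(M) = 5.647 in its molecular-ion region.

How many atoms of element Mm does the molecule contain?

For n independent Mm atoms, I(M+2)/I(M) = n · (abundance Mm-83) / (abundance Mm-81) = n · 0.5304/0.4696.
n = 5.647 × 0.4696/0.5304 = 5.00 ≈ 5

5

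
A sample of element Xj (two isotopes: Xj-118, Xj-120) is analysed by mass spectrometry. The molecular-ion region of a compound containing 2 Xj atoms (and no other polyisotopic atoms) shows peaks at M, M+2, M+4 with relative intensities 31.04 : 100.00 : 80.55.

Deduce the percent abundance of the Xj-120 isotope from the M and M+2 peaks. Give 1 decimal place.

If p is the fraction of Xj that is Xj-118, then I(M+2)/I(M) = [C(2,1)·p^1·(1−p)] / p^2 = 2·(1−p)/p = 100.00/31.04 = 3.2216
(1−p)/p = 3.2216/2 = 1.6108  ⇒  p = 1/(1 + 1.6108) = 0.3830
Xj-118: 38.3%, Xj-120: 61.7%.

61.7%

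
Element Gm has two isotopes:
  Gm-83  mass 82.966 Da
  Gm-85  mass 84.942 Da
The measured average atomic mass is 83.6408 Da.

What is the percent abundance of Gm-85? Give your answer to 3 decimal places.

34.150%

With x = fraction of Gm-83 (so Gm-85 is 1 − x):
82.966·x + 84.942·(1 − x) = 83.6408
(82.966 − 84.942)·x = 83.6408 − 84.942
x = -1.3012 / -1.976 = 0.65850 → 65.850% Gm-83, 34.150% Gm-85.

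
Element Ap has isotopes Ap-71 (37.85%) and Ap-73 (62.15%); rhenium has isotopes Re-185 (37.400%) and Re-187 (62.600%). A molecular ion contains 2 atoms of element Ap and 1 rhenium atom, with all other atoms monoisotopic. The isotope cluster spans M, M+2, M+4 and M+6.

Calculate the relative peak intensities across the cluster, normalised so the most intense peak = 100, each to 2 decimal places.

12.21 : 60.51 : 100.00 : 55.08

Element Ap pattern (n=2): 0.14326225 : 0.4704755 : 0.38626225
Rhenium pattern (n=1): 0.3740 : 0.6260
Convolve the two distributions (both contribute in 2-u steps):
  M: 0.14326225×0.3740 = 0.053580
  M+2: 0.14326225×0.6260 + 0.4704755×0.3740 = 0.265640
  M+4: 0.4704755×0.6260 + 0.38626225×0.3740 = 0.438980
  M+6: 0.38626225×0.6260 = 0.241800
Scale to base peak (0.438980) = 100: 12.21 : 60.51 : 100.00 : 55.08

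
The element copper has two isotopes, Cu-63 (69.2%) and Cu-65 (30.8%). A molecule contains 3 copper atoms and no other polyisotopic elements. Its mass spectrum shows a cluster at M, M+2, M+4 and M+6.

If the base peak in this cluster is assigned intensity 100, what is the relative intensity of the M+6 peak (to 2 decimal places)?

Binomial terms of (0.692 + 0.308)^3: M 0.3314, M+2 0.4425, M+4 0.1969, M+6 0.0292 → M+2 is the base peak.
P(M+2) = C(3,1) × 0.692^2 × 0.308^1 = 3 × 0.478864 × 0.3080 = 0.442470 (base)
P(M+6) = C(3,3) × 0.692^0 × 0.308^3 = 1 × 1.0000 × 0.02921811 = 0.029218
Relative intensity = 0.029218 / 0.442470 × 100 = 6.60

6.60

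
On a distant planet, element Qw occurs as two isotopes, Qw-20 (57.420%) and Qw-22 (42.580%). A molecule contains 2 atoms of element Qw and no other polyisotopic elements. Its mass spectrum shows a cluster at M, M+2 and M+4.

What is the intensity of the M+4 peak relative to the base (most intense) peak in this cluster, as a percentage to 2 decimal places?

37.08%

Binomial terms of (0.57420 + 0.42580)^2: M 0.3297, M+2 0.4890, M+4 0.1813 → M+2 is the base peak.
P(M+2) = C(2,1) × 0.57420^1 × 0.42580^1 = 2 × 0.5742 × 0.4258 = 0.488989 (base)
P(M+4) = C(2,2) × 0.57420^0 × 0.42580^2 = 1 × 1.0000 × 0.18130564 = 0.181306
Relative intensity = 0.181306 / 0.488989 × 100 = 37.08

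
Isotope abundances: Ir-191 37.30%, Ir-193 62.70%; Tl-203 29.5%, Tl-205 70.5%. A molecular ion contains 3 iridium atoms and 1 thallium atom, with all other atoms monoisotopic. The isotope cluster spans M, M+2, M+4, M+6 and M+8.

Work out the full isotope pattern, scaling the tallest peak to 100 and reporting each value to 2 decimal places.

Iridium pattern (n=3): 0.05189512 : 0.26170165 : 0.43991135 : 0.24649188
Thallium pattern (n=1): 0.2950 : 0.7050
Convolve the two distributions (both contribute in 2-u steps):
  M: 0.05189512×0.2950 = 0.015309
  M+2: 0.05189512×0.7050 + 0.26170165×0.2950 = 0.113788
  M+4: 0.26170165×0.7050 + 0.43991135×0.2950 = 0.314274
  M+6: 0.43991135×0.7050 + 0.24649188×0.2950 = 0.382853
  M+8: 0.24649188×0.7050 = 0.173777
Scale to base peak (0.382853) = 100: 4.00 : 29.72 : 82.09 : 100.00 : 45.39

4.00 : 29.72 : 82.09 : 100.00 : 45.39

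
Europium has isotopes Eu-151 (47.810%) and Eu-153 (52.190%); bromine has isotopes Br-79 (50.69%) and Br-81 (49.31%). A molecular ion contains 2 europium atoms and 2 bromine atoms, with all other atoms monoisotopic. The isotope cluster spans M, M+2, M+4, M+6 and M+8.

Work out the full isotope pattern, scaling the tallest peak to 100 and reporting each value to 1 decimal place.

15.7 : 64.7 : 100.0 : 68.7 : 17.7

Europium pattern (n=2): 0.22857961 : 0.49904078 : 0.27237961
Bromine pattern (n=2): 0.25694761 : 0.49990478 : 0.24314761
Convolve the two distributions (both contribute in 2-u steps):
  M: 0.22857961×0.25694761 = 0.058733
  M+2: 0.22857961×0.49990478 + 0.49904078×0.25694761 = 0.242495
  M+4: 0.22857961×0.24314761 + 0.49904078×0.49990478 + 0.27237961×0.25694761 = 0.375039
  M+6: 0.49904078×0.24314761 + 0.27237961×0.49990478 = 0.257504
  M+8: 0.27237961×0.24314761 = 0.066228
Scale to base peak (0.375039) = 100: 15.7 : 64.7 : 100.0 : 68.7 : 17.7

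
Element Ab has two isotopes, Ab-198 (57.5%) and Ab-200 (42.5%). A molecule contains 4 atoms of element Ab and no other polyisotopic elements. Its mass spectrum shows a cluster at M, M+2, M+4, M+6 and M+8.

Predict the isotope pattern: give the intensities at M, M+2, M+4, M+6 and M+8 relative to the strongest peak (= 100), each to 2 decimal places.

Each Ab atom is independently Ab-198 (p = 0.575) or Ab-200 (q = 0.425); the cluster is the binomial expansion (p + q)^4.
P(M) = 0.575^4 = 0.109313
P(M+2) = 4 × 0.575^3 × 0.425^1 = 0.323186
P(M+4) = 6 × 0.575^2 × 0.425^2 = 0.358315
P(M+6) = 4 × 0.575^1 × 0.425^3 = 0.176561
P(M+8) = 0.425^4 = 0.032625
The M+4 peak is largest (0.358315); scaling to 100 gives 30.51 : 90.20 : 100.00 : 49.28 : 9.11.

30.51 : 90.20 : 100.00 : 49.28 : 9.11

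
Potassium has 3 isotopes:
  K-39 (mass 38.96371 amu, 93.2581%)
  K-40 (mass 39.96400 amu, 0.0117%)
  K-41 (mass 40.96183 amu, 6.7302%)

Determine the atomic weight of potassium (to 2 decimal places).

Weight each isotope mass by its fractional abundance: 0.932581 × 38.96371 + 0.000117 × 39.96400 + 0.067302 × 40.96183
= 36.336816 + 0.004676 + 2.756813 = 39.098305 amu

39.10 amu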